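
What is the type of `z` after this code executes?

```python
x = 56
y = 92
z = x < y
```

Comparison returns bool

bool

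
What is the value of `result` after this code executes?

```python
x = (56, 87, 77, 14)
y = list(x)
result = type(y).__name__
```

x is tuple; y is list; result = 'list'

'list'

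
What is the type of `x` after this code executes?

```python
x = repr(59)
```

repr() returns str

str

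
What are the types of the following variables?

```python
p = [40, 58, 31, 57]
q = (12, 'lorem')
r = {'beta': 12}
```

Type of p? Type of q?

p is assigned a list literal (square brackets); q is assigned a tuple (parenthesized, comma-separated values)

list, tuple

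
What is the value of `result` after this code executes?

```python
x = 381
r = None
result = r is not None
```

x = 381; r = None; result = False

False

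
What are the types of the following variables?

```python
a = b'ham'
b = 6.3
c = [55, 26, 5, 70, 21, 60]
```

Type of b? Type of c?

b is assigned a number with a decimal point, so it is a float; c is assigned a list literal (square brackets)

float, list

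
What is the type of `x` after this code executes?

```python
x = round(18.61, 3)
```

round() with decimal places returns float

float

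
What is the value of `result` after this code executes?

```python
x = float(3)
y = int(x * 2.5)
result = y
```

x = 3.0; y = 7; result = 7

7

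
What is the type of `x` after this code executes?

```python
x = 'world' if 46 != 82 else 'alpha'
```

Both branches of conditional are str

str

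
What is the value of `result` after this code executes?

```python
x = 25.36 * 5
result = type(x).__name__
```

x is float; result = 'float'

'float'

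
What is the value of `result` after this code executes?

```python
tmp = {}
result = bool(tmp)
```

tmp = {}; result = False

False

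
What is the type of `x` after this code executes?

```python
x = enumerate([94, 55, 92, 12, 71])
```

enumerate() returns an enumerate object

enumerate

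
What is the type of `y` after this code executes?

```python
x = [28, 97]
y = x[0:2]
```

Slicing a list returns a list

list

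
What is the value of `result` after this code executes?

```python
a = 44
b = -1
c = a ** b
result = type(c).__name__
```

a is int; b is int; c is float; result = 'float'

'float'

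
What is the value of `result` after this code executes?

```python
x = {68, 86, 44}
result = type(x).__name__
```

x is set; result = 'set'

'set'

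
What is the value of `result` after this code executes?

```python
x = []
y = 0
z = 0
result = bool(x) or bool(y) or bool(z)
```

x = []; y = 0; z = 0; result = False

False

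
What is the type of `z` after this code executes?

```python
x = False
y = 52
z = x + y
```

bool + int = int (bool is subclass of int)

int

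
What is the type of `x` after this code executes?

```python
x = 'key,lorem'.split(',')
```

str.split() returns list

list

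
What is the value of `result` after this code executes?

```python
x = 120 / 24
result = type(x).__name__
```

x is float; result = 'float'

'float'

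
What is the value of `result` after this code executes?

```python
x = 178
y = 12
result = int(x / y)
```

x = 178; y = 12; result = 14

14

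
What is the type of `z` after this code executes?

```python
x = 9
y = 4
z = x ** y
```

positive int ** positive int = int

int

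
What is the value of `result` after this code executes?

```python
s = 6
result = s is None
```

s = 6; result = False

False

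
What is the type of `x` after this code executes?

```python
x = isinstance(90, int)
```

isinstance() returns bool

bool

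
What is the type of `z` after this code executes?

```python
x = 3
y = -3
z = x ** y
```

int ** negative = float

float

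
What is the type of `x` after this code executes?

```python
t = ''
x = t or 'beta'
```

'or' returns first truthy value (str)

str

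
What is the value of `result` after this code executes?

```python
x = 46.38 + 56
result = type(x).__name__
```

x is float; result = 'float'

'float'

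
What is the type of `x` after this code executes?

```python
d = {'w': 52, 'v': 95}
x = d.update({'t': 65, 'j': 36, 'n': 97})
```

dict.update() returns None

NoneType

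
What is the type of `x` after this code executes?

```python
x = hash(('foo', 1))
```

hash() returns int

int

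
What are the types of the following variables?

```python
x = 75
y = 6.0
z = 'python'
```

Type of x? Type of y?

x is assigned a bare integer (no decimal point), so it is an int; y is assigned a number with a decimal point, so it is a float

int, float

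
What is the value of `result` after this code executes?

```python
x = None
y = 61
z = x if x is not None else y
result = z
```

x = None; y = 61; z = 61; result = 61

61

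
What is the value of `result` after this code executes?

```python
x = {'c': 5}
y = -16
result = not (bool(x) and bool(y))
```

x = {'c': 5}; y = -16; result = False

False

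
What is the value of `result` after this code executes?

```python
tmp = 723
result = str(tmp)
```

tmp = 723; result = '723'

'723'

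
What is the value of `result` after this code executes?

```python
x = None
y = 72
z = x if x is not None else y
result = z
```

x = None; y = 72; z = 72; result = 72

72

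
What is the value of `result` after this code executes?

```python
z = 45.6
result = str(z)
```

z = 45.6; result = '45.6'

'45.6'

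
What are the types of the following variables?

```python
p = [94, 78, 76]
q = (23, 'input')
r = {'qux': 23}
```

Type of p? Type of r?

p is assigned a list literal (square brackets); r is assigned a dict literal ({key: value})

list, dict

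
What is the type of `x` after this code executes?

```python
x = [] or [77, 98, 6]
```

'or' returns first truthy value (list)

list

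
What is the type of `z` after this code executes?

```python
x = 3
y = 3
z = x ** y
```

positive int ** positive int = int

int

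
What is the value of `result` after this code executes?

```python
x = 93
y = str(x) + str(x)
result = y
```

x = 93; y = '9393'; result = '9393'

'9393'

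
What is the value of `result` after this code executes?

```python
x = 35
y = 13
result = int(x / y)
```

x = 35; y = 13; result = 2

2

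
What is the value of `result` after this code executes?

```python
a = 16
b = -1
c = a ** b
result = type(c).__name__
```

a is int; b is int; c is float; result = 'float'

'float'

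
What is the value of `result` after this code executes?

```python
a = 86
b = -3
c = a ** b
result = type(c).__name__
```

a is int; b is int; c is float; result = 'float'

'float'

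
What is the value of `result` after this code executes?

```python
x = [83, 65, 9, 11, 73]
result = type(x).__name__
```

x is list; result = 'list'

'list'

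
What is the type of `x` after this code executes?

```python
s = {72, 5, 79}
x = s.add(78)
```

set.add() returns None (mutates in place)

NoneType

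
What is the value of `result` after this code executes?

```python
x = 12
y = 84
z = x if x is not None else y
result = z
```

x = 12; y = 84; z = 12; result = 12

12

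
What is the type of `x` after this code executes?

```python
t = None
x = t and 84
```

'and' returns first falsy value (None)

NoneType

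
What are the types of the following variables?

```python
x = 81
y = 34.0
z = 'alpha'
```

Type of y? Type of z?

y is assigned a number with a decimal point, so it is a float; z is assigned a quoted string literal, so it is a str

float, str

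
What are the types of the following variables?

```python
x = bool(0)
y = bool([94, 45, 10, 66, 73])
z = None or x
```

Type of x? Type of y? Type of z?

bool() returns bool; bool() returns bool; None or bool returns the bool

bool, bool, bool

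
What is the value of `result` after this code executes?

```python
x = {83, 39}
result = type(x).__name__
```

x is set; result = 'set'

'set'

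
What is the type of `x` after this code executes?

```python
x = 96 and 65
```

'and' with truthy values returns last operand (int)

int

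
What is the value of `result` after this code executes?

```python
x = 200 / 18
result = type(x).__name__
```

x is float; result = 'float'

'float'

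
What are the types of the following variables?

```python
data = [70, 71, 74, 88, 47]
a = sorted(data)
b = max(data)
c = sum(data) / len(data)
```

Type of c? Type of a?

int / int = float; sorted() returns list

float, list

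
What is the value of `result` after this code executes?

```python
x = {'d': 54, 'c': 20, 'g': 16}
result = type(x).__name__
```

x is dict; result = 'dict'

'dict'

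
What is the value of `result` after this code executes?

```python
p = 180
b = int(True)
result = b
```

p = 180; b = 1; result = 1

1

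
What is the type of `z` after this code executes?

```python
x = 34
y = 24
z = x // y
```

int // int = int

int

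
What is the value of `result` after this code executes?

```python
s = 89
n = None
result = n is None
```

s = 89; n = None; result = True

True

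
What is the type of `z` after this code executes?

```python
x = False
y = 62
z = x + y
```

bool + int = int (bool is subclass of int)

int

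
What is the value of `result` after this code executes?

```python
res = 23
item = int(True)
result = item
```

res = 23; item = 1; result = 1

1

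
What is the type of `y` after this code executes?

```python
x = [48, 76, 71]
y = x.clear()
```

list.clear() returns None

NoneType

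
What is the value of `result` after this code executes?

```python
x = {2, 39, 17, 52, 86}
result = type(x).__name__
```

x is set; result = 'set'

'set'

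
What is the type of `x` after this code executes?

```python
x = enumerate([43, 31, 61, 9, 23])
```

enumerate() returns an enumerate object

enumerate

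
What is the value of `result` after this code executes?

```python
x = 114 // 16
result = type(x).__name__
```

x is int; result = 'int'

'int'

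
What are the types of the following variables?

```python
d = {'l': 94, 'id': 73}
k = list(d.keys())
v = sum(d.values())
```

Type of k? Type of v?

list() converts to list; sum of ints is int

list, int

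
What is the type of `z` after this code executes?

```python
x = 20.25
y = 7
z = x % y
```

float % int = float

float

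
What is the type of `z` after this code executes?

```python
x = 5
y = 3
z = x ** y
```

positive int ** positive int = int

int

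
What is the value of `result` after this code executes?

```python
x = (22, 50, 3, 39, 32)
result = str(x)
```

x = (22, 50, 3, 39, 32); result = '(22, 50, 3, 39, 32)'

'(22, 50, 3, 39, 32)'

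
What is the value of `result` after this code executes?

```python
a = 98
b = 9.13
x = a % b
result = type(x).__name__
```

a is int; b is float; x is float; result = 'float'

'float'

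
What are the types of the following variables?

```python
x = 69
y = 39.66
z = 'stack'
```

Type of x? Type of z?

x is assigned a bare integer (no decimal point), so it is an int; z is assigned a quoted string literal, so it is a str

int, str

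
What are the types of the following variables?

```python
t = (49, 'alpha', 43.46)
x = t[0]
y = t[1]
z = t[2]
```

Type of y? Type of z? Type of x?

tuple[1] is str; tuple[2] is float; tuple[0] is int

str, float, int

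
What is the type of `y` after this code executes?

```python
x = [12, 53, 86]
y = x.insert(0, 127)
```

list.insert() returns None

NoneType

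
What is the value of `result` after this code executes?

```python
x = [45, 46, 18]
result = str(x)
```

x = [45, 46, 18]; result = '[45, 46, 18]'

'[45, 46, 18]'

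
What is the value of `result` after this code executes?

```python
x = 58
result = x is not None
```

x = 58; result = True

True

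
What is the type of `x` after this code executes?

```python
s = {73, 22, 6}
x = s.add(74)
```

set.add() returns None (mutates in place)

NoneType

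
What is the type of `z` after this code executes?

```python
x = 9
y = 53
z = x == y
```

Equality comparison returns bool

bool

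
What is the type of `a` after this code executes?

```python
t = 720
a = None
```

None has type NoneType

NoneType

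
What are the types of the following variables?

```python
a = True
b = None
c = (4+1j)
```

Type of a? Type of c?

a is assigned the constant True, which has type bool; c is assigned (4+1j), an int plus an imaginary literal (j suffix), which evaluates to complex

bool, complex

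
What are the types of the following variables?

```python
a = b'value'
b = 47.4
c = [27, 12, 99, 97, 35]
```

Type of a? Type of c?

a is assigned a bytes literal (b'...' prefix); c is assigned a list literal (square brackets)

bytes, list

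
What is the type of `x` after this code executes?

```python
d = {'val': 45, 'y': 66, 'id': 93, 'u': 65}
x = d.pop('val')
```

dict.pop() returns the value

int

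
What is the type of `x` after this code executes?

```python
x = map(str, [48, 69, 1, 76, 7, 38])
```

map() returns a map object

map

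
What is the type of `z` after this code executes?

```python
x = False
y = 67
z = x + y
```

bool + int = int (bool is subclass of int)

int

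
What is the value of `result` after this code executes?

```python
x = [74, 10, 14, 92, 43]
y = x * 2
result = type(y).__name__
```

x is list; y is list; result = 'list'

'list'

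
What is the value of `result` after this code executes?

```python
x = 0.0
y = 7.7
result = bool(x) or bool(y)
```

x = 0.0; y = 7.7; result = True

True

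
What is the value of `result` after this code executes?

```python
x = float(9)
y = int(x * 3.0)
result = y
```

x = 9.0; y = 27; result = 27

27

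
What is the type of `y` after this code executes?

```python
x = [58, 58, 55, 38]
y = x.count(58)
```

list.count() returns int

int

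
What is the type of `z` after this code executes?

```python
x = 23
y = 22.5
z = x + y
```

int + float = float

float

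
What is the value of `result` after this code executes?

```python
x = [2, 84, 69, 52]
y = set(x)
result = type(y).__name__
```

x is list; y is set; result = 'set'

'set'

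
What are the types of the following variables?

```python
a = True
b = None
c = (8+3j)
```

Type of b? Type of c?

b is assigned None, whose type is NoneType; c is assigned (8+3j), an int plus an imaginary literal (j suffix), which evaluates to complex

NoneType, complex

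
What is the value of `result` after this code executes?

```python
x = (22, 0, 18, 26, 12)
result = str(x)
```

x = (22, 0, 18, 26, 12); result = '(22, 0, 18, 26, 12)'

'(22, 0, 18, 26, 12)'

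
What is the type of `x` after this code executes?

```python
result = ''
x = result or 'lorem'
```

'or' returns first truthy value (str)

str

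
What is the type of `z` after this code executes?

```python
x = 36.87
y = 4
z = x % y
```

float % int = float

float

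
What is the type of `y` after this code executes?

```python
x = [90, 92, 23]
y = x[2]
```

Indexing list[int] returns int

int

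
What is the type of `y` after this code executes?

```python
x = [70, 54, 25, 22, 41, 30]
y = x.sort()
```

list.sort() returns None (mutates in place)

NoneType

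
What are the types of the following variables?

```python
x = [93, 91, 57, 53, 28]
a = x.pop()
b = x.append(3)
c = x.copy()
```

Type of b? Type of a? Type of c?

append() returns None; pop() returns element; copy() returns list

NoneType, int, list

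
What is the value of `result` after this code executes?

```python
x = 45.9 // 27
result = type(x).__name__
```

x is float; result = 'float'

'float'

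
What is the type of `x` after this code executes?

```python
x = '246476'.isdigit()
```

str.isdigit() returns bool

bool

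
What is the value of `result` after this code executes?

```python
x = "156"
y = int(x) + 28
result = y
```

x = '156'; y = 184; result = 184

184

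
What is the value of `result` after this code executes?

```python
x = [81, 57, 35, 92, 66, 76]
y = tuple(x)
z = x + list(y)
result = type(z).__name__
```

x is list; y is tuple; z is list; result = 'list'

'list'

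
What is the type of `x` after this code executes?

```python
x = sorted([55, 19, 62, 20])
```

sorted() always returns list

list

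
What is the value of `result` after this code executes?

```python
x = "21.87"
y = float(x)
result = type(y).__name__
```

x is str; y is float; result = 'float'

'float'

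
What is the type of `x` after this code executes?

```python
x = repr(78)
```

repr() returns str

str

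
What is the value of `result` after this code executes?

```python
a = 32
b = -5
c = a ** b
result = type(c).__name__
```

a is int; b is int; c is float; result = 'float'

'float'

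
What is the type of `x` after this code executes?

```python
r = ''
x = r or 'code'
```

'or' returns first truthy value (str)

str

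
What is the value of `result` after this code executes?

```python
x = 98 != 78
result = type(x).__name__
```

x is bool; result = 'bool'

'bool'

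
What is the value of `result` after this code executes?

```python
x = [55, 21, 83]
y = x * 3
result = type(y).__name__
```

x is list; y is list; result = 'list'

'list'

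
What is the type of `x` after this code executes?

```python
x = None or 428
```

'or' with None returns the other truthy value

int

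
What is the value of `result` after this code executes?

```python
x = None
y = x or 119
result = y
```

x = None; y = 119; result = 119

119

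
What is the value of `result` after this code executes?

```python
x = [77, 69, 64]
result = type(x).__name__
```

x is list; result = 'list'

'list'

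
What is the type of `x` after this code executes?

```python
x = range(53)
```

range() returns a range object

range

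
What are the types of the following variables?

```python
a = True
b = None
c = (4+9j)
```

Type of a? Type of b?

a is assigned the constant True, which has type bool; b is assigned None, whose type is NoneType

bool, NoneType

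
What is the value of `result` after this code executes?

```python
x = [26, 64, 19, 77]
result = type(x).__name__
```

x is list; result = 'list'

'list'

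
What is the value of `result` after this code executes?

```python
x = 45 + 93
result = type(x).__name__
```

x is int; result = 'int'

'int'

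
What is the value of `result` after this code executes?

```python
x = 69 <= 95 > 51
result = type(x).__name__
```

x is bool; result = 'bool'

'bool'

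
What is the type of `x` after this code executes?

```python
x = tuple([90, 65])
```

tuple() constructor returns tuple

tuple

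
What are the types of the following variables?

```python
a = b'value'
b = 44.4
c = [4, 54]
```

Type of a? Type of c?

a is assigned a bytes literal (b'...' prefix); c is assigned a list literal (square brackets)

bytes, list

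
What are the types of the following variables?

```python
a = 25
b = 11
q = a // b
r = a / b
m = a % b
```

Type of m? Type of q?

% of ints returns int; // returns int

int, int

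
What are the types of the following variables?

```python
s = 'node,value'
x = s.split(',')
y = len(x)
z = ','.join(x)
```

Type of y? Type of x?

len() returns int; str.split() returns list

int, list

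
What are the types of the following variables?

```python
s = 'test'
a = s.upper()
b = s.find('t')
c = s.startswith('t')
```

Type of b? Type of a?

find() returns int; upper() returns str

int, str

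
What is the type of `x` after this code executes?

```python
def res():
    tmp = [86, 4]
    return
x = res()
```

Bare return returns None

NoneType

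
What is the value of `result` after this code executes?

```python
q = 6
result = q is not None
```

q = 6; result = True

True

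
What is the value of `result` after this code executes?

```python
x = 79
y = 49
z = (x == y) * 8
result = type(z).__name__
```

x is int; y is int; z is int; result = 'int'

'int'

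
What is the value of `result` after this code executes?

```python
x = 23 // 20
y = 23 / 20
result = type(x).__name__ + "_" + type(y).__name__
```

x is int; y is float; result = 'int_float'

'int_float'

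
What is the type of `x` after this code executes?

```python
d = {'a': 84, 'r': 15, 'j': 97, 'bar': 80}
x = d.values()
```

.values() returns dict_values view

dict_values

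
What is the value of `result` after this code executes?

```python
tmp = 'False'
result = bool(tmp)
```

tmp = 'False'; result = True

True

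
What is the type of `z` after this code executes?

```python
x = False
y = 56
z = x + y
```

bool + int = int (bool is subclass of int)

int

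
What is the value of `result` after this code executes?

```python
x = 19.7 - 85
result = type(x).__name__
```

x is float; result = 'float'

'float'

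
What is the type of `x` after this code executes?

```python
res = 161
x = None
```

None has type NoneType

NoneType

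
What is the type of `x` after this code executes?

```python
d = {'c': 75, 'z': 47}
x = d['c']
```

Accessing dict[str, int] with str key returns int

int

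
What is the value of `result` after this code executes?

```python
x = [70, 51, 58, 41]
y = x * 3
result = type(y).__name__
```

x is list; y is list; result = 'list'

'list'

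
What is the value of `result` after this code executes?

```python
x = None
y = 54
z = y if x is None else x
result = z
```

x = None; y = 54; z = 54; result = 54

54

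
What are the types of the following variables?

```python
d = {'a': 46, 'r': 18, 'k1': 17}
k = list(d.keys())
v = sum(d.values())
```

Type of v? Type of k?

sum of ints is int; list() converts to list

int, list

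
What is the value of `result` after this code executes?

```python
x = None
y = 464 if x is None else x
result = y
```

x = None; y = 464; result = 464

464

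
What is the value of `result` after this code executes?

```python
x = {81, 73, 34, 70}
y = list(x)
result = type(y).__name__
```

x is set; y is list; result = 'list'

'list'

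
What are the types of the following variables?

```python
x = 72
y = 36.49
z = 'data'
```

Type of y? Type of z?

y is assigned a number with a decimal point, so it is a float; z is assigned a quoted string literal, so it is a str

float, str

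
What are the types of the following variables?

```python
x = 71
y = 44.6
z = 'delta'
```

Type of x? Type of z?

x is assigned a bare integer (no decimal point), so it is an int; z is assigned a quoted string literal, so it is a str

int, str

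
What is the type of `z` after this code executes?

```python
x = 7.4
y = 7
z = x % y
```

float % int = float

float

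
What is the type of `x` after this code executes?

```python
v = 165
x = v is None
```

'is' comparison returns bool

bool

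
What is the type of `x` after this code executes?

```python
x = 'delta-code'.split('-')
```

str.split() returns list

list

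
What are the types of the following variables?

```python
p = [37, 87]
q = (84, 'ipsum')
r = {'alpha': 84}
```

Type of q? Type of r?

q is assigned a tuple (parenthesized, comma-separated values); r is assigned a dict literal ({key: value})

tuple, dict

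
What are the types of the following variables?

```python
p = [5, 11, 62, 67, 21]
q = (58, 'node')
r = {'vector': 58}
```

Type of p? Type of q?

p is assigned a list literal (square brackets); q is assigned a tuple (parenthesized, comma-separated values)

list, tuple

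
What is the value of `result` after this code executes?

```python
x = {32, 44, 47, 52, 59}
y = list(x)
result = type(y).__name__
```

x is set; y is list; result = 'list'

'list'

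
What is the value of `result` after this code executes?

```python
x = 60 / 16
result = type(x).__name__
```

x is float; result = 'float'

'float'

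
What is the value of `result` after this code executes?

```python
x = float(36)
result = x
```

x = 36.0; result = 36.0

36.0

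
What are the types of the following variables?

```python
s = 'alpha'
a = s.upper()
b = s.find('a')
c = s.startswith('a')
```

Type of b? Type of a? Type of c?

find() returns int; upper() returns str; startswith() returns bool

int, str, bool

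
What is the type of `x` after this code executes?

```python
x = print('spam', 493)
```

print() returns None

NoneType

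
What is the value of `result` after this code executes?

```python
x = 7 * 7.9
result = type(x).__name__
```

x is float; result = 'float'

'float'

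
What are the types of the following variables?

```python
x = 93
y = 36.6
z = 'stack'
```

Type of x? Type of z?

x is assigned a bare integer (no decimal point), so it is an int; z is assigned a quoted string literal, so it is a str

int, str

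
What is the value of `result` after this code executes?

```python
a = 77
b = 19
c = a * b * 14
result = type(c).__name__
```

a is int; b is int; c is int; result = 'int'

'int'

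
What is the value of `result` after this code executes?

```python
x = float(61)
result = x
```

x = 61.0; result = 61.0

61.0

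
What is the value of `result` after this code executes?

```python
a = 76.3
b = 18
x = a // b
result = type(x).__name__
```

a is float; b is int; x is float; result = 'float'

'float'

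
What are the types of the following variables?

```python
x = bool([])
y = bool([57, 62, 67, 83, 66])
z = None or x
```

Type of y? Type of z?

bool() returns bool; None or bool returns the bool

bool, bool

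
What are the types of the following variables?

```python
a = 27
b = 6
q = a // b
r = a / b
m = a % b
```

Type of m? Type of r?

% of ints returns int; / returns float

int, float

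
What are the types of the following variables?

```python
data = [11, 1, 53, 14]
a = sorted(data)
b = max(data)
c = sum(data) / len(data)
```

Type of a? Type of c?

sorted() returns list; int / int = float

list, float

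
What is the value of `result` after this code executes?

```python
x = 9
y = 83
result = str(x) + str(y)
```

x = 9; y = 83; result = '983'

'983'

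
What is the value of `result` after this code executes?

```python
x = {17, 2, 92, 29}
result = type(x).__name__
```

x is set; result = 'set'

'set'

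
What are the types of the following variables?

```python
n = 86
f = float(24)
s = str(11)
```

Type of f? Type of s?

f is assigned the result of calling float(), which returns a float; s is assigned the result of calling str(), which returns a str

float, str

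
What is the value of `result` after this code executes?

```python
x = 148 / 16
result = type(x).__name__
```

x is float; result = 'float'

'float'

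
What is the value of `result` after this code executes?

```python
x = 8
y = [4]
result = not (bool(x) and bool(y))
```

x = 8; y = [4]; result = False

False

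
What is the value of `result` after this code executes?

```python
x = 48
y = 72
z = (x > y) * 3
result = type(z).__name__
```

x is int; y is int; z is int; result = 'int'

'int'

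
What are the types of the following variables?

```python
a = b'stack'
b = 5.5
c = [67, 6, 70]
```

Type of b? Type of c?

b is assigned a number with a decimal point, so it is a float; c is assigned a list literal (square brackets)

float, list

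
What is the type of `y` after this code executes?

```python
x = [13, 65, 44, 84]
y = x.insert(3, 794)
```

list.insert() returns None

NoneType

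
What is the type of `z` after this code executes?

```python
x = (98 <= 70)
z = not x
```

'not' returns bool

bool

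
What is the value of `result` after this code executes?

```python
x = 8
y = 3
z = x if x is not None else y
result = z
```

x = 8; y = 3; z = 8; result = 8

8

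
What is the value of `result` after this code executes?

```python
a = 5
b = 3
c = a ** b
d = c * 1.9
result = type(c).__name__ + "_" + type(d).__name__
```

a is int; b is int; c is int; d is float; result = 'int_float'

'int_float'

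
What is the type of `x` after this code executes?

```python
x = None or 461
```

'or' with None returns the other truthy value

int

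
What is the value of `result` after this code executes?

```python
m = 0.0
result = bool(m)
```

m = 0.0; result = False

False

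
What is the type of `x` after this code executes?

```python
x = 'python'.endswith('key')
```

str.endswith() returns bool

bool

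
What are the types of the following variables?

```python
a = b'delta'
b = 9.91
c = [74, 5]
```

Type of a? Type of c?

a is assigned a bytes literal (b'...' prefix); c is assigned a list literal (square brackets)

bytes, list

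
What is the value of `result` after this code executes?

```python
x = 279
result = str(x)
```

x = 279; result = '279'

'279'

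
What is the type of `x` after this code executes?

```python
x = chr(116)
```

chr() returns str (single char)

str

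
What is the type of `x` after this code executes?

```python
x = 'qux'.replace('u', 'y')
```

str.replace() returns str

str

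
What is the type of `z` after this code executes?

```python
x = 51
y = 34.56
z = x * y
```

int * float = float

float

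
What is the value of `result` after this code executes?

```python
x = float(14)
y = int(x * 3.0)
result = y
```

x = 14.0; y = 42; result = 42

42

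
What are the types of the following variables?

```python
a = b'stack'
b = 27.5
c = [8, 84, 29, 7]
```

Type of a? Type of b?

a is assigned a bytes literal (b'...' prefix); b is assigned a number with a decimal point, so it is a float

bytes, float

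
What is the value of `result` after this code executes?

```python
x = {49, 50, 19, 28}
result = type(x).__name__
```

x is set; result = 'set'

'set'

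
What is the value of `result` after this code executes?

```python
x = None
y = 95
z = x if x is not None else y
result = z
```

x = None; y = 95; z = 95; result = 95

95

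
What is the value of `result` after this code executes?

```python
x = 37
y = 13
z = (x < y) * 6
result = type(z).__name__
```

x is int; y is int; z is int; result = 'int'

'int'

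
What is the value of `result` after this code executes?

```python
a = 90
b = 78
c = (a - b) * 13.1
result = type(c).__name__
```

a is int; b is int; c is float; result = 'float'

'float'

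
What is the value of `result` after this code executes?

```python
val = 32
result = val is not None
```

val = 32; result = True

True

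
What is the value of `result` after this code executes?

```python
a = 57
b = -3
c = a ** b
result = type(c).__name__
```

a is int; b is int; c is float; result = 'float'

'float'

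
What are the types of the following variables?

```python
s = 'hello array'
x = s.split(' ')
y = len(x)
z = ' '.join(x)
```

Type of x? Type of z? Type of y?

str.split() returns list; str.join() returns str; len() returns int

list, str, int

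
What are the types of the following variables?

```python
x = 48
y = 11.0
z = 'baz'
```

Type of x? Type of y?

x is assigned a bare integer (no decimal point), so it is an int; y is assigned a number with a decimal point, so it is a float

int, float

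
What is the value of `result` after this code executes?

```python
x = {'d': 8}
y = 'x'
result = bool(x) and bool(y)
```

x = {'d': 8}; y = 'x'; result = True

True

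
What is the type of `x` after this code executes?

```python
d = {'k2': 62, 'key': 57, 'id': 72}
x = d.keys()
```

.keys() returns dict_keys view

dict_keys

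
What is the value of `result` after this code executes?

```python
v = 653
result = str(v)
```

v = 653; result = '653'

'653'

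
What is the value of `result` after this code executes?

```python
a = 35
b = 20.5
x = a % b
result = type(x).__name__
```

a is int; b is float; x is float; result = 'float'

'float'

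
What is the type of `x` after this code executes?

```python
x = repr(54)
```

repr() returns str

str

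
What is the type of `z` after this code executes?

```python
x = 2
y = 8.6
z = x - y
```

int - float = float

float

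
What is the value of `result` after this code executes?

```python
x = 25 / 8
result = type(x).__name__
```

x is float; result = 'float'

'float'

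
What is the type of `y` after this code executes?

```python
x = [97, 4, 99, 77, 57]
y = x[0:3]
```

Slicing a list returns a list

list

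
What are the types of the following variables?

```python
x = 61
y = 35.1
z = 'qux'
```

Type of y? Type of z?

y is assigned a number with a decimal point, so it is a float; z is assigned a quoted string literal, so it is a str

float, str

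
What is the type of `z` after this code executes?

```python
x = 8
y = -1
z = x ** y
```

int ** negative = float

float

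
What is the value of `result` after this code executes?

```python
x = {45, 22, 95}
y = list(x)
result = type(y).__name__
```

x is set; y is list; result = 'list'

'list'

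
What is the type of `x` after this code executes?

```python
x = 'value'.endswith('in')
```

str.endswith() returns bool

bool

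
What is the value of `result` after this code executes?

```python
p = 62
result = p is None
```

p = 62; result = False

False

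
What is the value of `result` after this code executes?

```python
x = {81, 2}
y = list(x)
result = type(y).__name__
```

x is set; y is list; result = 'list'

'list'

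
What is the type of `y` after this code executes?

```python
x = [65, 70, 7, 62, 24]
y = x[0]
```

Indexing list[int] returns int

int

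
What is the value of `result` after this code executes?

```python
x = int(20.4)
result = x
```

x = 20; result = 20

20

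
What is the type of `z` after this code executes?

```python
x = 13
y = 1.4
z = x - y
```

int - float = float

float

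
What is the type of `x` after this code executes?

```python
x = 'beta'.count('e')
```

str.count() returns int

int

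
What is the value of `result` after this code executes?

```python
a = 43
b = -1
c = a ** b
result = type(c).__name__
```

a is int; b is int; c is float; result = 'float'

'float'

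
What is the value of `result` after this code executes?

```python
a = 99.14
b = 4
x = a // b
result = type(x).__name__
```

a is float; b is int; x is float; result = 'float'

'float'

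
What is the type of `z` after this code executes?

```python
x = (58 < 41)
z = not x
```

'not' returns bool

bool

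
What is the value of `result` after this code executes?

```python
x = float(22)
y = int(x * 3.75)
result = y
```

x = 22.0; y = 82; result = 82

82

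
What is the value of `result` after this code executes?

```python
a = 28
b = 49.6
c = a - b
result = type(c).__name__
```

a is int; b is float; c is float; result = 'float'

'float'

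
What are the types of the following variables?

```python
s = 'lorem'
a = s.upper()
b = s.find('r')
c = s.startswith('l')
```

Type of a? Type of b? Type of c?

upper() returns str; find() returns int; startswith() returns bool

str, int, bool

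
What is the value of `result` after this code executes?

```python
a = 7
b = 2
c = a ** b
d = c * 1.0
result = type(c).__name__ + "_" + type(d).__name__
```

a is int; b is int; c is int; d is float; result = 'int_float'

'int_float'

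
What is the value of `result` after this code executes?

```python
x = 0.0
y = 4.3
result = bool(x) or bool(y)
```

x = 0.0; y = 4.3; result = True

True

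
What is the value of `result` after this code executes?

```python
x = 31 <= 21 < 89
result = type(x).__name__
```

x is bool; result = 'bool'

'bool'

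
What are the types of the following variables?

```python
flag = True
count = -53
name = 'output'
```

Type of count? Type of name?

count is assigned a bare integer (no decimal point), so it is an int; name is assigned a quoted string literal, so it is a str

int, str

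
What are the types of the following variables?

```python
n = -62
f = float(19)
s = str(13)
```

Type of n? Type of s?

n is assigned a bare integer (no decimal point), so it is an int; s is assigned the result of calling str(), which returns a str

int, str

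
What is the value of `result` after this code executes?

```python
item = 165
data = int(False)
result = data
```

item = 165; data = 0; result = 0

0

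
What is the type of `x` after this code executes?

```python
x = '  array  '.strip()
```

str.strip() returns str

str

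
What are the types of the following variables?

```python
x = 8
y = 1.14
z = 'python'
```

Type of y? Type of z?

y is assigned a number with a decimal point, so it is a float; z is assigned a quoted string literal, so it is a str

float, str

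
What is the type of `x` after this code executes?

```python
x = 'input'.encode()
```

str.encode() returns bytes

bytes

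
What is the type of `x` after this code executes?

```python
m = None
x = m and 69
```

'and' returns first falsy value (None)

NoneType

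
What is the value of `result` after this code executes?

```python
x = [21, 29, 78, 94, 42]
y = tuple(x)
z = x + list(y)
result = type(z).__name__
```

x is list; y is tuple; z is list; result = 'list'

'list'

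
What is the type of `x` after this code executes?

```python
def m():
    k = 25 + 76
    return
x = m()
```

Bare return returns None

NoneType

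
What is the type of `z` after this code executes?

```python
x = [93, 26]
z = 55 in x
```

'in' operator returns bool

bool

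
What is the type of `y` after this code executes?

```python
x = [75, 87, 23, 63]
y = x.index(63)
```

list.index() returns int

int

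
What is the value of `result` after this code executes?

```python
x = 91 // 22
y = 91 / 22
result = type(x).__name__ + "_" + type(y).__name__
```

x is int; y is float; result = 'int_float'

'int_float'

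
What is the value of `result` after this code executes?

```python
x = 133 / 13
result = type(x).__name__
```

x is float; result = 'float'

'float'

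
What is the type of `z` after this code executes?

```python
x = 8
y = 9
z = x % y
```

int % int = int

int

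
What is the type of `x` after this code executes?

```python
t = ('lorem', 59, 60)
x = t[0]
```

Index 0 of tuple is a str literal

str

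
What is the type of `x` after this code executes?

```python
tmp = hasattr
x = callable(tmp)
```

callable() returns bool

bool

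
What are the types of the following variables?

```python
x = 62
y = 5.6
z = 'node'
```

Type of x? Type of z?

x is assigned a bare integer (no decimal point), so it is an int; z is assigned a quoted string literal, so it is a str

int, str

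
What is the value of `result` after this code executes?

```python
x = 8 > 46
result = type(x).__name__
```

x is bool; result = 'bool'

'bool'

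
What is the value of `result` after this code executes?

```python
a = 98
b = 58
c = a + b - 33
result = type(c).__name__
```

a is int; b is int; c is int; result = 'int'

'int'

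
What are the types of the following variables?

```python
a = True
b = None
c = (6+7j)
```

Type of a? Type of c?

a is assigned the constant True, which has type bool; c is assigned (6+7j), an int plus an imaginary literal (j suffix), which evaluates to complex

bool, complex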